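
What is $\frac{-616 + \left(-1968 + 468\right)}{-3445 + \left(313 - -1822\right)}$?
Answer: $\frac{1058}{655} \approx 1.6153$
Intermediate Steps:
$\frac{-616 + \left(-1968 + 468\right)}{-3445 + \left(313 - -1822\right)} = \frac{-616 - 1500}{-3445 + \left(313 + 1822\right)} = - \frac{2116}{-3445 + 2135} = - \frac{2116}{-1310} = \left(-2116\right) \left(- \frac{1}{1310}\right) = \frac{1058}{655}$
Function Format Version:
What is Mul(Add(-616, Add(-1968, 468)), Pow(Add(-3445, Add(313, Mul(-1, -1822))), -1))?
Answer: Rational(1058, 655) ≈ 1.6153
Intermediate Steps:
Mul(Add(-616, Add(-1968, 468)), Pow(Add(-3445, Add(313, Mul(-1, -1822))), -1)) = Mul(Add(-616, -1500), Pow(Add(-3445, Add(313, 1822)), -1)) = Mul(-2116, Pow(Add(-3445, 2135), -1)) = Mul(-2116, Pow(-1310, -1)) = Mul(-2116, Rational(-1, 1310)) = Rational(1058, 655)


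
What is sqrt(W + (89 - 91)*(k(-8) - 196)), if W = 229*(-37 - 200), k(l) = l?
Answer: 9*I*sqrt(665) ≈ 232.09*I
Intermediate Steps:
W = -54273 (W = 229*(-237) = -54273)
sqrt(W + (89 - 91)*(k(-8) - 196)) = sqrt(-54273 + (89 - 91)*(-8 - 196)) = sqrt(-54273 - 2*(-204)) = sqrt(-54273 + 408) = sqrt(-53865) = 9*I*sqrt(665)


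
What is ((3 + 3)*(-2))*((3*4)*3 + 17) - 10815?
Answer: -11451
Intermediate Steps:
((3 + 3)*(-2))*((3*4)*3 + 17) - 10815 = (6*(-2))*(12*3 + 17) - 10815 = -12*(36 + 17) - 10815 = -12*53 - 10815 = -636 - 10815 = -11451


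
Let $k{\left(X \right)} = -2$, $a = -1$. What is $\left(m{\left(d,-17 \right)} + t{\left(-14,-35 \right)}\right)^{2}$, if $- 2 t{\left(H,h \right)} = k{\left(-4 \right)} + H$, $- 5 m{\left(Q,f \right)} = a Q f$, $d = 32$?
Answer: $\frac{254016}{25} \approx 10161.0$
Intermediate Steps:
$m{\left(Q,f \right)} = \frac{Q f}{5}$ ($m{\left(Q,f \right)} = - \frac{- Q f}{5} = - \frac{\left(-1\right) Q f}{5} = \frac{Q f}{5}$)
$t{\left(H,h \right)} = 1 - \frac{H}{2}$ ($t{\left(H,h \right)} = - \frac{-2 + H}{2} = 1 - \frac{H}{2}$)
$\left(m{\left(d,-17 \right)} + t{\left(-14,-35 \right)}\right)^{2} = \left(\frac{1}{5} \cdot 32 \left(-17\right) + \left(1 - -7\right)\right)^{2} = \left(- \frac{544}{5} + \left(1 + 7\right)\right)^{2} = \left(- \frac{544}{5} + 8\right)^{2} = \left(- \frac{504}{5}\right)^{2} = \frac{254016}{25}$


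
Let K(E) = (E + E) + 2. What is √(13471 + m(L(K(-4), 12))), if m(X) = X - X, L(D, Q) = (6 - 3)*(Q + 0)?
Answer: √13471 ≈ 116.06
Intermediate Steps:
K(E) = 2 + 2*E (K(E) = 2*E + 2 = 2 + 2*E)
L(D, Q) = 3*Q
m(X) = 0
√(13471 + m(L(K(-4), 12))) = √(13471 + 0) = √13471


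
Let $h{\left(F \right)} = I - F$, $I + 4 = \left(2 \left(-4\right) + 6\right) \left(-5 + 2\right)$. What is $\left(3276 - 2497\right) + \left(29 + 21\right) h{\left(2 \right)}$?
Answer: $779$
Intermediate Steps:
$I = 2$ ($I = -4 + \left(2 \left(-4\right) + 6\right) \left(-5 + 2\right) = -4 + \left(-8 + 6\right) \left(-3\right) = -4 - -6 = -4 + 6 = 2$)
$h{\left(F \right)} = 2 - F$
$\left(3276 - 2497\right) + \left(29 + 21\right) h{\left(2 \right)} = \left(3276 - 2497\right) + \left(29 + 21\right) \left(2 - 2\right) = 779 + 50 \left(2 - 2\right) = 779 + 50 \cdot 0 = 779 + 0 = 779$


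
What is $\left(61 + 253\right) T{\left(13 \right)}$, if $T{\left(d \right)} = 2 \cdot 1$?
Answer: $628$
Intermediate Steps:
$T{\left(d \right)} = 2$
$\left(61 + 253\right) T{\left(13 \right)} = \left(61 + 253\right) 2 = 314 \cdot 2 = 628$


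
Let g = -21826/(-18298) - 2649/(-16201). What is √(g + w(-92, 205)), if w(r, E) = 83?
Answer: √37822691129982081/21174707 ≈ 9.1846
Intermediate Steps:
g = 28719602/21174707 (g = -21826*(-1/18298) - 2649*(-1/16201) = 1559/1307 + 2649/16201 = 28719602/21174707 ≈ 1.3563)
√(g + w(-92, 205)) = √(28719602/21174707 + 83) = √(1786220283/21174707) = √37822691129982081/21174707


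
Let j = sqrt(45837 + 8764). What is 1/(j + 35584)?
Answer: 35584/1266166455 - sqrt(54601)/1266166455 ≈ 2.7919e-5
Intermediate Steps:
j = sqrt(54601) ≈ 233.67
1/(j + 35584) = 1/(sqrt(54601) + 35584) = 1/(35584 + sqrt(54601))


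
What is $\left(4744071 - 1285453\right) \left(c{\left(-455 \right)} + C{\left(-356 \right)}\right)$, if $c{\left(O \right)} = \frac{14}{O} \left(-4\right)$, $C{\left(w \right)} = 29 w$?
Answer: $- \frac{2320912526136}{65} \approx -3.5706 \cdot 10^{10}$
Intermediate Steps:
$c{\left(O \right)} = - \frac{56}{O}$
$\left(4744071 - 1285453\right) \left(c{\left(-455 \right)} + C{\left(-356 \right)}\right) = \left(4744071 - 1285453\right) \left(- \frac{56}{-455} + 29 \left(-356\right)\right) = 3458618 \left(\left(-56\right) \left(- \frac{1}{455}\right) - 10324\right) = 3458618 \left(\frac{8}{65} - 10324\right) = 3458618 \left(- \frac{671052}{65}\right) = - \frac{2320912526136}{65}$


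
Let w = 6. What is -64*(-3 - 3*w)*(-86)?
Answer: -115584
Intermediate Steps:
-64*(-3 - 3*w)*(-86) = -64*(-3 - 3*6)*(-86) = -64*(-3 - 18)*(-86) = -64*(-21)*(-86) = 1344*(-86) = -115584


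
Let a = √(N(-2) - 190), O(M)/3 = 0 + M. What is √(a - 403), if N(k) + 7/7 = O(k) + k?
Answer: √(-403 + I*√199) ≈ 0.3513 + 20.078*I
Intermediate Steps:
O(M) = 3*M (O(M) = 3*(0 + M) = 3*M)
N(k) = -1 + 4*k (N(k) = -1 + (3*k + k) = -1 + 4*k)
a = I*√199 (a = √((-1 + 4*(-2)) - 190) = √((-1 - 8) - 190) = √(-9 - 190) = √(-199) = I*√199 ≈ 14.107*I)
√(a - 403) = √(I*√199 - 403) = √(-403 + I*√199)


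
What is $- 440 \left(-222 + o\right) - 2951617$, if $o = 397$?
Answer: $-3028617$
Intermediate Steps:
$- 440 \left(-222 + o\right) - 2951617 = - 440 \left(-222 + 397\right) - 2951617 = \left(-440\right) 175 - 2951617 = -77000 - 2951617 = -3028617$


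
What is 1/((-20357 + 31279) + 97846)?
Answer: 1/108768 ≈ 9.1939e-6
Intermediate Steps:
1/((-20357 + 31279) + 97846) = 1/(10922 + 97846) = 1/108768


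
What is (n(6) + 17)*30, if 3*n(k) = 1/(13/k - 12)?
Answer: 30030/59 ≈ 508.98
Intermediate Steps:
n(k) = 1/(3*(-12 + 13/k)) (n(k) = 1/(3*(13/k - 12)) = 1/(3*(-12 + 13/k)))
(n(6) + 17)*30 = (-1*6/(-39 + 36*6) + 17)*30 = (-1*6/(-39 + 216) + 17)*30 = (-1*6/177 + 17)*30 = (-1*6*1/177 + 17)*30 = (-2/59 + 17)*30 = (1001/59)*30 = 30030/59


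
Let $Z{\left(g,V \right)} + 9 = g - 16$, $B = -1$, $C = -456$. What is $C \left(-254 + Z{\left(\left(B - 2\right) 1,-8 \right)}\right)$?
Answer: $128592$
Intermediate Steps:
$Z{\left(g,V \right)} = -25 + g$ ($Z{\left(g,V \right)} = -9 + \left(g - 16\right) = -9 + \left(-16 + g\right) = -25 + g$)
$C \left(-254 + Z{\left(\left(B - 2\right) 1,-8 \right)}\right) = - 456 \left(-254 - \left(25 - \left(-1 - 2\right) 1\right)\right) = - 456 \left(-254 - 28\right) = \left(-456\right) \left(-282\right) = 128592$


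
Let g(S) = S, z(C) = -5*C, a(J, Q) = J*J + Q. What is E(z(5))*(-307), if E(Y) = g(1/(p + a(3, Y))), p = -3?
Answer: 307/19 ≈ 16.158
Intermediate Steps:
a(J, Q) = Q + J² (a(J, Q) = J² + Q = Q + J²)
E(Y) = 1/(6 + Y) (E(Y) = 1/(-3 + (Y + 3²)) = 1/(-3 + (Y + 9)) = 1/(-3 + (9 + Y)) = 1/(6 + Y))
E(z(5))*(-307) = -307/(6 - 5*5) = -307/(6 - 25) = -307/(-19) = -1/19*(-307) = 307/19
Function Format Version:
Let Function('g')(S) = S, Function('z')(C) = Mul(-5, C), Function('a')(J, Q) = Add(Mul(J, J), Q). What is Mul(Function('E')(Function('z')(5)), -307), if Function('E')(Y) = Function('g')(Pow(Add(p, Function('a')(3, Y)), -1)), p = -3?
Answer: Rational(307, 19) ≈ 16.158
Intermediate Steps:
Function('a')(J, Q) = Add(Q, Pow(J, 2)) (Function('a')(J, Q) = Add(Pow(J, 2), Q) = Add(Q, Pow(J, 2)))
Function('E')(Y) = Pow(Add(6, Y), -1) (Function('E')(Y) = Pow(Add(-3, Add(Y, Pow(3, 2))), -1) = Pow(Add(-3, Add(Y, 9)), -1) = Pow(Add(-3, Add(9, Y)), -1) = Pow(Add(6, Y), -1))
Mul(Function('E')(Function('z')(5)), -307) = Mul(Pow(Add(6, Mul(-5, 5)), -1), -307) = Mul(Pow(Add(6, -25), -1), -307) = Mul(Pow(-19, -1), -307) = Mul(Rational(-1, 19), -307) = Rational(307, 19)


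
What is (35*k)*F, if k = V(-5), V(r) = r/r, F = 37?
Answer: 1295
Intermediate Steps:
V(r) = 1
k = 1
(35*k)*F = (35*1)*37 = 35*37 = 1295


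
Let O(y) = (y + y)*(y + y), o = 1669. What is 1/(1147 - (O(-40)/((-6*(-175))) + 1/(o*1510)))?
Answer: 52923990/60381232189 ≈ 0.00087650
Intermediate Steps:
O(y) = 4*y² (O(y) = (2*y)*(2*y) = 4*y²)
1/(1147 - (O(-40)/((-6*(-175))) + 1/(o*1510))) = 1/(1147 - ((4*(-40)²)/((-6*(-175))) + 1/(1669*1510))) = 1/(1147 - ((4*1600)/1050 + (1/1669)*(1/1510))) = 1/(1147 - (6400*(1/1050) + 1/2520190)) = 1/(1147 - (128/21 + 1/2520190)) = 1/(1147 - 1*322584341/52923990) = 1/(1147 - 322584341/52923990) = 1/(60381232189/52923990) = 52923990/60381232189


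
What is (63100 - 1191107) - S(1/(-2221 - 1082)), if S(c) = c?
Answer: -3725807120/3303 ≈ -1.1280e+6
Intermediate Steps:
(63100 - 1191107) - S(1/(-2221 - 1082)) = (63100 - 1191107) - 1/(-2221 - 1082) = -1128007 - 1/(-3303) = -1128007 - 1*(-1/3303) = -1128007 + 1/3303 = -3725807120/3303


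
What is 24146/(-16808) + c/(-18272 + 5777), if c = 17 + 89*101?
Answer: -75512853/35002660 ≈ -2.1573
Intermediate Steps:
c = 9006 (c = 17 + 8989 = 9006)
24146/(-16808) + c/(-18272 + 5777) = 24146/(-16808) + 9006/(-18272 + 5777) = 24146*(-1/16808) + 9006/(-12495) = -12073/8404 + 9006*(-1/12495) = -12073/8404 - 3002/4165 = -75512853/35002660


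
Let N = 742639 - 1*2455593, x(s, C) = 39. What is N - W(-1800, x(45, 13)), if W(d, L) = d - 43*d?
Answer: -1788554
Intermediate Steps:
N = -1712954 (N = 742639 - 2455593 = -1712954)
W(d, L) = -42*d
N - W(-1800, x(45, 13)) = -1712954 - (-42)*(-1800) = -1712954 - 1*75600 = -1712954 - 75600 = -1788554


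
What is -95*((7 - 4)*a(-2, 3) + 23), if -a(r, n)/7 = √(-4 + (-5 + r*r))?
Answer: -2185 + 1995*I*√5 ≈ -2185.0 + 4461.0*I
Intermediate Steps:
a(r, n) = -7*√(-9 + r²) (a(r, n) = -7*√(-4 + (-5 + r*r)) = -7*√(-4 + (-5 + r²)) = -7*√(-9 + r²))
-95*((7 - 4)*a(-2, 3) + 23) = -95*((7 - 4)*(-7*√(-9 + (-2)²)) + 23) = -95*(3*(-7*√(-9 + 4)) + 23) = -95*(3*(-7*I*√5) + 23) = -95*(-21*I*√5 + 23) = -95*(23 - 21*I*√5) = -2185 + 1995*I*√5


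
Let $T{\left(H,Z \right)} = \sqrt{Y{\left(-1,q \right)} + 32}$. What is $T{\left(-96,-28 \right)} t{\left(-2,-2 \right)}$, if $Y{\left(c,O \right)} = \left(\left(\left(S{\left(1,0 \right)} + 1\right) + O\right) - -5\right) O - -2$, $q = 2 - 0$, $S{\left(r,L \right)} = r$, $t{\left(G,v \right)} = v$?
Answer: $- 4 \sqrt{13} \approx -14.422$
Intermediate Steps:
$q = 2$ ($q = 2 + 0 = 2$)
$Y{\left(c,O \right)} = 2 + O \left(7 + O\right)$ ($Y{\left(c,O \right)} = \left(\left(\left(1 + 1\right) + O\right) - -5\right) O - -2 = \left(\left(2 + O\right) + 5\right) O + 2 = \left(7 + O\right) O + 2 = O \left(7 + O\right) + 2 = 2 + O \left(7 + O\right)$)
$T{\left(H,Z \right)} = 2 \sqrt{13}$ ($T{\left(H,Z \right)} = \sqrt{\left(2 + 2^{2} + 7 \cdot 2\right) + 32} = \sqrt{\left(2 + 4 + 14\right) + 32} = \sqrt{20 + 32} = \sqrt{52} = 2 \sqrt{13}$)
$T{\left(-96,-28 \right)} t{\left(-2,-2 \right)} = 2 \sqrt{13} \left(-2\right) = - 4 \sqrt{13}$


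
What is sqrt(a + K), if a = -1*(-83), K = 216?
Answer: sqrt(299) ≈ 17.292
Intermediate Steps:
a = 83
sqrt(a + K) = sqrt(83 + 216) = sqrt(299)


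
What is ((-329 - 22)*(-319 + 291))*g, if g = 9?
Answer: 88452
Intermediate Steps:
((-329 - 22)*(-319 + 291))*g = ((-329 - 22)*(-319 + 291))*9 = -351*(-28)*9 = 9828*9 = 88452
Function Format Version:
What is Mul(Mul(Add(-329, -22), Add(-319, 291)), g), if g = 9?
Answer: 88452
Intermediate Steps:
Mul(Mul(Add(-329, -22), Add(-319, 291)), g) = Mul(Mul(Add(-329, -22), Add(-319, 291)), 9) = Mul(Mul(-351, -28), 9) = Mul(9828, 9) = 88452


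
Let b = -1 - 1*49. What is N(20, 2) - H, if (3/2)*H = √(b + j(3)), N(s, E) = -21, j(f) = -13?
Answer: -21 - 2*I*√7 ≈ -21.0 - 5.2915*I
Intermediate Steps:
b = -50 (b = -1 - 49 = -50)
H = 2*I*√7 (H = 2*√(-50 - 13)/3 = 2*√(-63)/3 = 2*(3*I*√7)/3 = 2*I*√7 ≈ 5.2915*I)
N(20, 2) - H = -21 - 2*I*√7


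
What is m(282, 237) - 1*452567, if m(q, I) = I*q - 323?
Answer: -386056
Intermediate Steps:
m(q, I) = -323 + I*q
m(282, 237) - 1*452567 = (-323 + 237*282) - 1*452567 = (-323 + 66834) - 452567 = 66511 - 452567 = -386056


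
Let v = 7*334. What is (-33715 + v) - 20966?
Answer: -52343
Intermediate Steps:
v = 2338
(-33715 + v) - 20966 = (-33715 + 2338) - 20966 = -31377 - 20966 = -52343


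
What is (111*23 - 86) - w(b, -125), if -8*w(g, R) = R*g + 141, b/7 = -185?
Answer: 22719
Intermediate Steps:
b = -1295 (b = 7*(-185) = -1295)
w(g, R) = -141/8 - R*g/8 (w(g, R) = -(R*g + 141)/8 = -(141 + R*g)/8 = -141/8 - R*g/8)
(111*23 - 86) - w(b, -125) = (111*23 - 86) - (-141/8 - ⅛*(-125)*(-1295)) = (2553 - 86) - (-141/8 - 161875/8) = 2467 - 1*(-20252) = 2467 + 20252 = 22719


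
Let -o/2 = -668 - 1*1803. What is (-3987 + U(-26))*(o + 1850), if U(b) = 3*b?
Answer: -27609480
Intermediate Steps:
o = 4942 (o = -2*(-668 - 1*1803) = -2*(-668 - 1803) = -2*(-2471) = 4942)
(-3987 + U(-26))*(o + 1850) = (-3987 + 3*(-26))*(4942 + 1850) = (-3987 - 78)*6792 = -4065*6792 = -27609480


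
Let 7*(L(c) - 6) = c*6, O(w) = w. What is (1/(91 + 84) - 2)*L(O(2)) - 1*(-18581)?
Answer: 22742879/1225 ≈ 18566.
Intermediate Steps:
L(c) = 6 + 6*c/7 (L(c) = 6 + (c*6)/7 = 6 + (6*c)/7 = 6 + 6*c/7)
(1/(91 + 84) - 2)*L(O(2)) - 1*(-18581) = (1/(91 + 84) - 2)*(6 + (6/7)*2) - 1*(-18581) = (1/175 - 2)*(6 + 12/7) + 18581 = (1/175 - 2)*(54/7) + 18581 = -349/175*54/7 + 18581 = -18846/1225 + 18581 = 22742879/1225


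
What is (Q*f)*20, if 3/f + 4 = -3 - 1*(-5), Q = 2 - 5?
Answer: 90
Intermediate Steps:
Q = -3
f = -3/2 (f = 3/(-4 + (-3 - 1*(-5))) = 3/(-4 + (-3 + 5)) = 3/(-4 + 2) = 3/(-2) = 3*(-½) = -3/2 ≈ -1.5000)
(Q*f)*20 = -3*(-3/2)*20 = (9/2)*20 = 90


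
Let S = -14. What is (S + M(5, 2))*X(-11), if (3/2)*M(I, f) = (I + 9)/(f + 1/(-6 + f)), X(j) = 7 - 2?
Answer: -130/3 ≈ -43.333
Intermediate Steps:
X(j) = 5
M(I, f) = 2*(9 + I)/(3*(f + 1/(-6 + f))) (M(I, f) = 2*((I + 9)/(f + 1/(-6 + f)))/3 = 2*((9 + I)/(f + 1/(-6 + f)))/3 = 2*(9 + I)/(3*(f + 1/(-6 + f))))
(S + M(5, 2))*X(-11) = (-14 + 2*(-54 - 6*5 + 9*2 + 5*2)/(3*(1 + 2² - 6*2)))*5 = (-14 + 2*(-54 - 30 + 18 + 10)/(3*(1 + 4 - 12)))*5 = (-14 + (⅔)*(-56)/(-7))*5 = (-14 + (⅔)*(-⅐)*(-56))*5 = (-14 + 16/3)*5 = -26/3*5 = -130/3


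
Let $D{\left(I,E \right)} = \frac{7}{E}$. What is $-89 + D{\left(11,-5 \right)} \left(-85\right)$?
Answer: $30$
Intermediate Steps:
$-89 + D{\left(11,-5 \right)} \left(-85\right) = -89 + \frac{7}{-5} \left(-85\right) = -89 + 7 \left(- \frac{1}{5}\right) \left(-85\right) = -89 - -119 = -89 + 119 = 30$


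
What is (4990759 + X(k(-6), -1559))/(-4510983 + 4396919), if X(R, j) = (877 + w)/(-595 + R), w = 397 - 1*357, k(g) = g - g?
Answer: -26513399/605965 ≈ -43.754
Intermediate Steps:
k(g) = 0
w = 40 (w = 397 - 357 = 40)
X(R, j) = 917/(-595 + R) (X(R, j) = (877 + 40)/(-595 + R) = 917/(-595 + R))
(4990759 + X(k(-6), -1559))/(-4510983 + 4396919) = (4990759 + 917/(-595 + 0))/(-4510983 + 4396919) = (4990759 + 917/(-595))/(-114064) = (4990759 + 917*(-1/595))*(-1/114064) = (4990759 - 131/85)*(-1/114064) = (424214384/85)*(-1/114064) = -26513399/605965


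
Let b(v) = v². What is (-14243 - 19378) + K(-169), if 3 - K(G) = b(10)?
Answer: -33718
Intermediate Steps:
K(G) = -97 (K(G) = 3 - 1*10² = 3 - 1*100 = 3 - 100 = -97)
(-14243 - 19378) + K(-169) = (-14243 - 19378) - 97 = -33621 - 97 = -33718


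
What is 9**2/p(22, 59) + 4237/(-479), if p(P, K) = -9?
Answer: -8548/479 ≈ -17.846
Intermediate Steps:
9**2/p(22, 59) + 4237/(-479) = 9**2/(-9) + 4237/(-479) = 81*(-1/9) + 4237*(-1/479) = -9 - 4237/479 = -8548/479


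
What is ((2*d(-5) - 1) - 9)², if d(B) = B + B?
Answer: 900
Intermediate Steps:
d(B) = 2*B
((2*d(-5) - 1) - 9)² = ((2*(2*(-5)) - 1) - 9)² = ((2*(-10) - 1) - 9)² = ((-20 - 1) - 9)² = (-21 - 9)² = (-30)² = 900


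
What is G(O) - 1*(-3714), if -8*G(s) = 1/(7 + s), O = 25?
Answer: 950783/256 ≈ 3714.0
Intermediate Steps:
G(s) = -1/(8*(7 + s))
G(O) - 1*(-3714) = -1/(56 + 8*25) - 1*(-3714) = -1/(56 + 200) + 3714 = -1/256 + 3714 = 950783/256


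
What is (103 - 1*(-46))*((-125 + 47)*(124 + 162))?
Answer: -3323892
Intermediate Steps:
(103 - 1*(-46))*((-125 + 47)*(124 + 162)) = (103 + 46)*(-78*286) = 149*(-22308) = -3323892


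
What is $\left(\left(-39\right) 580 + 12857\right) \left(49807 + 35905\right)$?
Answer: $-836806256$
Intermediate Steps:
$\left(\left(-39\right) 580 + 12857\right) \left(49807 + 35905\right) = \left(-22620 + 12857\right) 85712 = \left(-9763\right) 85712 = -836806256$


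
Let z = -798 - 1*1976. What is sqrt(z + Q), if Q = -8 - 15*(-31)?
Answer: I*sqrt(2317) ≈ 48.135*I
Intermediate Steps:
z = -2774 (z = -798 - 1976 = -2774)
Q = 457 (Q = -8 + 465 = 457)
sqrt(z + Q) = sqrt(-2774 + 457) = sqrt(-2317) = I*sqrt(2317)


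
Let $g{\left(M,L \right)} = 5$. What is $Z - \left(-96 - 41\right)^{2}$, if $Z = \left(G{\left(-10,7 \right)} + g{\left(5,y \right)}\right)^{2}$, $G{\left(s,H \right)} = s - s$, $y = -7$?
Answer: $-18744$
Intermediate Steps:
$G{\left(s,H \right)} = 0$
$Z = 25$ ($Z = \left(0 + 5\right)^{2} = 5^{2} = 25$)
$Z - \left(-96 - 41\right)^{2} = 25 - \left(-96 - 41\right)^{2} = 25 - \left(-137\right)^{2} = 25 - 18769 = -18744$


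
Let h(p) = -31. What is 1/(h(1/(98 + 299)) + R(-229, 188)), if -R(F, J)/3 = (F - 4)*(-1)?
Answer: -1/730 ≈ -0.0013699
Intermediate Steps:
R(F, J) = -12 + 3*F (R(F, J) = -3*(F - 4)*(-1) = -3*(-4 + F)*(-1) = -3*(4 - F) = -12 + 3*F)
1/(h(1/(98 + 299)) + R(-229, 188)) = 1/(-31 + (-12 + 3*(-229))) = 1/(-31 + (-12 - 687)) = 1/(-31 - 699) = 1/(-730) = -1/730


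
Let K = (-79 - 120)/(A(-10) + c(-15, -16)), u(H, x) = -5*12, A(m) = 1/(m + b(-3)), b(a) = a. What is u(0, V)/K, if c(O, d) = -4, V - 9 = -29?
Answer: -3180/2587 ≈ -1.2292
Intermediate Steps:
V = -20 (V = 9 - 29 = -20)
A(m) = 1/(-3 + m) (A(m) = 1/(m - 3) = 1/(-3 + m))
u(H, x) = -60
K = 2587/53 (K = (-79 - 120)/(1/(-3 - 10) - 4) = -199/(1/(-13) - 4) = -199/(-1/13 - 4) = -199/(-53/13) = -199*(-13/53) = 2587/53 ≈ 48.811)
u(0, V)/K = -60/2587/53 = -60*53/2587 = -3180/2587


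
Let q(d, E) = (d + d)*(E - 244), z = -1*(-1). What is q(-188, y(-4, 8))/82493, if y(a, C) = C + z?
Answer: 88360/82493 ≈ 1.0711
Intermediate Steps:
z = 1
y(a, C) = 1 + C (y(a, C) = C + 1 = 1 + C)
q(d, E) = 2*d*(-244 + E) (q(d, E) = (2*d)*(-244 + E) = 2*d*(-244 + E))
q(-188, y(-4, 8))/82493 = (2*(-188)*(-244 + (1 + 8)))/82493 = (2*(-188)*(-244 + 9))*(1/82493) = (2*(-188)*(-235))*(1/82493) = 88360*(1/82493) = 88360/82493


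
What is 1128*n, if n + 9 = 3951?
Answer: 4446576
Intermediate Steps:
n = 3942 (n = -9 + 3951 = 3942)
1128*n = 1128*3942 = 4446576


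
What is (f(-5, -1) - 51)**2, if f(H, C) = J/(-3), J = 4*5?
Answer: 29929/9 ≈ 3325.4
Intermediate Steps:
J = 20
f(H, C) = -20/3 (f(H, C) = 20/(-3) = 20*(-1/3) = -20/3)
(f(-5, -1) - 51)**2 = (-20/3 - 51)**2 = (-173/3)**2 = 29929/9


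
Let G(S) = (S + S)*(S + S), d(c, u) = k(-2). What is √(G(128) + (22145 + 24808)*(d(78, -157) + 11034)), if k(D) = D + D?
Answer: √517957126 ≈ 22759.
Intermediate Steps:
k(D) = 2*D
d(c, u) = -4 (d(c, u) = 2*(-2) = -4)
G(S) = 4*S² (G(S) = (2*S)*(2*S) = 4*S²)
√(G(128) + (22145 + 24808)*(d(78, -157) + 11034)) = √(4*128² + (22145 + 24808)*(-4 + 11034)) = √(4*16384 + 46953*11030) = √(65536 + 517891590) = √517957126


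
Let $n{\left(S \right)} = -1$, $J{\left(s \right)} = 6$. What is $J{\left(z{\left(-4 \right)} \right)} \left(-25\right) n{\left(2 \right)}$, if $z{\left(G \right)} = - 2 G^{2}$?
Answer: $150$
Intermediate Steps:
$J{\left(z{\left(-4 \right)} \right)} \left(-25\right) n{\left(2 \right)} = 6 \left(-25\right) \left(-1\right) = \left(-150\right) \left(-1\right) = 150$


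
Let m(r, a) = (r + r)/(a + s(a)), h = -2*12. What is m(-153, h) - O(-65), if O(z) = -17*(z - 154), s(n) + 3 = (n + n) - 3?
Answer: -48348/13 ≈ -3719.1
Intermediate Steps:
s(n) = -6 + 2*n (s(n) = -3 + ((n + n) - 3) = -3 + (2*n - 3) = -3 + (-3 + 2*n) = -6 + 2*n)
O(z) = 2618 - 17*z (O(z) = -17*(-154 + z) = 2618 - 17*z)
h = -24
m(r, a) = 2*r/(-6 + 3*a) (m(r, a) = (r + r)/(a + (-6 + 2*a)) = (2*r)/(-6 + 3*a) = 2*r/(-6 + 3*a))
m(-153, h) - O(-65) = (2/3)*(-153)/(-2 - 24) - (2618 - 17*(-65)) = (2/3)*(-153)/(-26) - (2618 + 1105) = (2/3)*(-153)*(-1/26) - 1*3723 = 51/13 - 3723 = -48348/13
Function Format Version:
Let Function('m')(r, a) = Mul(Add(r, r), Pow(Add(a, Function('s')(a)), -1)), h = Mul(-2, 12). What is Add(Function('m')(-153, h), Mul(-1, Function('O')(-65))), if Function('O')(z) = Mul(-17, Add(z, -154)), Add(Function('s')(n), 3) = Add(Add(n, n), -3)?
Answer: Rational(-48348, 13) ≈ -3719.1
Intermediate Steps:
Function('s')(n) = Add(-6, Mul(2, n)) (Function('s')(n) = Add(-3, Add(Add(n, n), -3)) = Add(-3, Add(Mul(2, n), -3)) = Add(-3, Add(-3, Mul(2, n))) = Add(-6, Mul(2, n)))
Function('O')(z) = Add(2618, Mul(-17, z)) (Function('O')(z) = Mul(-17, Add(-154, z)) = Add(2618, Mul(-17, z)))
h = -24
Function('m')(r, a) = Mul(2, r, Pow(Add(-6, Mul(3, a)), -1)) (Function('m')(r, a) = Mul(Add(r, r), Pow(Add(a, Add(-6, Mul(2, a))), -1)) = Mul(Mul(2, r), Pow(Add(-6, Mul(3, a)), -1)) = Mul(2, r, Pow(Add(-6, Mul(3, a)), -1)))
Add(Function('m')(-153, h), Mul(-1, Function('O')(-65))) = Add(Mul(Rational(2, 3), -153, Pow(Add(-2, -24), -1)), Mul(-1, Add(2618, Mul(-17, -65)))) = Add(Mul(Rational(2, 3), -153, Pow(-26, -1)), Mul(-1, Add(2618, 1105))) = Add(Mul(Rational(2, 3), -153, Rational(-1, 26)), Mul(-1, 3723)) = Add(Rational(51, 13), -3723) = Rational(-48348, 13)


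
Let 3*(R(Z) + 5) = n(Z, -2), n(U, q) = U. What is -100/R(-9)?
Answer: 25/2 ≈ 12.500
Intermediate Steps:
R(Z) = -5 + Z/3
-100/R(-9) = -100/(-5 + (1/3)*(-9)) = -100/(-5 - 3) = -100/(-8) = -100*(-1/8) = 25/2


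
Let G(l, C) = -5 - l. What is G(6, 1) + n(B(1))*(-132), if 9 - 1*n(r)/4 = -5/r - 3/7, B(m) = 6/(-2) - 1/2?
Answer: -4235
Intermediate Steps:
B(m) = -7/2 (B(m) = 6*(-½) - 1*½ = -3 - ½ = -7/2)
n(r) = 264/7 + 20/r (n(r) = 36 - 4*(-5/r - 3/7) = 36 - 4*(-3/7 - 5/r) = 36 + (12/7 + 20/r) = 264/7 + 20/r)
G(6, 1) + n(B(1))*(-132) = (-5 - 1*6) + (264/7 + 20/(-7/2))*(-132) = (-5 - 6) + (264/7 + 20*(-2/7))*(-132) = -11 + (264/7 - 40/7)*(-132) = -11 + 32*(-132) = -11 - 4224 = -4235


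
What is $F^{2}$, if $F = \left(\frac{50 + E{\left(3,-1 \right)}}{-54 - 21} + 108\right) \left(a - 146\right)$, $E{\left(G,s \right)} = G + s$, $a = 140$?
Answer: $\frac{259081216}{625} \approx 4.1453 \cdot 10^{5}$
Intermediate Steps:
$F = - \frac{16096}{25}$ ($F = \left(\frac{50 + \left(3 - 1\right)}{-54 - 21} + 108\right) \left(140 - 146\right) = \left(\frac{50 + 2}{-75} + 108\right) \left(-6\right) = \left(52 \left(- \frac{1}{75}\right) + 108\right) \left(-6\right) = \left(- \frac{52}{75} + 108\right) \left(-6\right) = \frac{8048}{75} \left(-6\right) = - \frac{16096}{25} \approx -643.84$)
$F^{2} = \left(- \frac{16096}{25}\right)^{2} = \frac{259081216}{625}$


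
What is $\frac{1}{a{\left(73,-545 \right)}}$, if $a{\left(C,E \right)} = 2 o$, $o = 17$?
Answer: $\frac{1}{34} \approx 0.029412$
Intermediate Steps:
$a{\left(C,E \right)} = 34$ ($a{\left(C,E \right)} = 2 \cdot 17 = 34$)
$\frac{1}{a{\left(73,-545 \right)}} = \frac{1}{34}$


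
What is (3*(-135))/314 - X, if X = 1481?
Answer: -465439/314 ≈ -1482.3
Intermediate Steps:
(3*(-135))/314 - X = (3*(-135))/314 - 1*1481 = -405*1/314 - 1481 = -405/314 - 1481 = -465439/314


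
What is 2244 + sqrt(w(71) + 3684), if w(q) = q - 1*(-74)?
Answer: 2244 + sqrt(3829) ≈ 2305.9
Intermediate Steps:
w(q) = 74 + q (w(q) = q + 74 = 74 + q)
2244 + sqrt(w(71) + 3684) = 2244 + sqrt((74 + 71) + 3684) = 2244 + sqrt(145 + 3684) = 2244 + sqrt(3829)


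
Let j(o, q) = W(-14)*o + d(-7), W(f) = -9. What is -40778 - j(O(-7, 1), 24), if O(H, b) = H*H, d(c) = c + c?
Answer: -40323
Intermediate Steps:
d(c) = 2*c
O(H, b) = H²
j(o, q) = -14 - 9*o (j(o, q) = -9*o + 2*(-7) = -9*o - 14 = -14 - 9*o)
-40778 - j(O(-7, 1), 24) = -40778 - (-14 - 9*(-7)²) = -40778 - (-14 - 9*49) = -40778 - (-14 - 441) = -40778 - 1*(-455) = -40778 + 455 = -40323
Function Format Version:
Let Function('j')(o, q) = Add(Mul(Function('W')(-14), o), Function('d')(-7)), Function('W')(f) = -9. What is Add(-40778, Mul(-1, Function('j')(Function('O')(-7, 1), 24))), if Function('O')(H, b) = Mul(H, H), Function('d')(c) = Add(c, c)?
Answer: -40323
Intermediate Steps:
Function('d')(c) = Mul(2, c)
Function('O')(H, b) = Pow(H, 2)
Function('j')(o, q) = Add(-14, Mul(-9, o)) (Function('j')(o, q) = Add(Mul(-9, o), Mul(2, -7)) = Add(Mul(-9, o), -14) = Add(-14, Mul(-9, o)))
Add(-40778, Mul(-1, Function('j')(Function('O')(-7, 1), 24))) = Add(-40778, Mul(-1, Add(-14, Mul(-9, Pow(-7, 2))))) = Add(-40778, Mul(-1, Add(-14, Mul(-9, 49)))) = Add(-40778, Mul(-1, Add(-14, -441))) = Add(-40778, Mul(-1, -455)) = Add(-40778, 455) = -40323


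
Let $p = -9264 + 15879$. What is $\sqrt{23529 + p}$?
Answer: $8 \sqrt{471} \approx 173.62$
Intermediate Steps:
$p = 6615$
$\sqrt{23529 + p} = \sqrt{23529 + 6615} = \sqrt{30144} = 8 \sqrt{471}$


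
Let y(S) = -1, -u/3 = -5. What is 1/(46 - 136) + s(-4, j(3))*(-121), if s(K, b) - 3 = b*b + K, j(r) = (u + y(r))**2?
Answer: -418339351/90 ≈ -4.6482e+6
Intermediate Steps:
u = 15 (u = -3*(-5) = 15)
j(r) = 196 (j(r) = (15 - 1)**2 = 14**2 = 196)
s(K, b) = 3 + K + b**2 (s(K, b) = 3 + (b*b + K) = 3 + (b**2 + K) = 3 + (K + b**2) = 3 + K + b**2)
1/(46 - 136) + s(-4, j(3))*(-121) = 1/(46 - 136) + (3 - 4 + 196**2)*(-121) = 1/(-90) + (3 - 4 + 38416)*(-121) = -1/90 + 38415*(-121) = -1/90 - 4648215 = -418339351/90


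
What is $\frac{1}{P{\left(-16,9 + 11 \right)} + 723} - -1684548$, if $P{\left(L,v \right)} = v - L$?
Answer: $\frac{1278571933}{759} \approx 1.6845 \cdot 10^{6}$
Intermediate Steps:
$\frac{1}{P{\left(-16,9 + 11 \right)} + 723} - -1684548 = \frac{1}{\left(\left(9 + 11\right) - -16\right) + 723} - -1684548 = \frac{1}{\left(20 + 16\right) + 723} + 1684548 = \frac{1}{36 + 723} + 1684548 = \frac{1}{759} + 1684548 = \frac{1278571933}{759}$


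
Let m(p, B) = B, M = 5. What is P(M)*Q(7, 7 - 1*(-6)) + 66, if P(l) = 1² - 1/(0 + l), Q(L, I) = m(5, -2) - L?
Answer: 294/5 ≈ 58.800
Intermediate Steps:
Q(L, I) = -2 - L
P(l) = 1 - 1/l
P(M)*Q(7, 7 - 1*(-6)) + 66 = ((-1 + 5)/5)*(-2 - 1*7) + 66 = ((⅕)*4)*(-2 - 7) + 66 = (⅘)*(-9) + 66 = -36/5 + 66 = 294/5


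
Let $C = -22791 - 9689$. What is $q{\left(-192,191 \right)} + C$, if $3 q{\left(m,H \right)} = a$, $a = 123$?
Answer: $-32439$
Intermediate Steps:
$C = -32480$
$q{\left(m,H \right)} = 41$ ($q{\left(m,H \right)} = \frac{1}{3} \cdot 123 = 41$)
$q{\left(-192,191 \right)} + C = 41 - 32480 = -32439$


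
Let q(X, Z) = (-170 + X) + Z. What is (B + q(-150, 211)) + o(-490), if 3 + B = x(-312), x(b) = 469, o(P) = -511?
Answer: -154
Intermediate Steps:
q(X, Z) = -170 + X + Z
B = 466 (B = -3 + 469 = 466)
(B + q(-150, 211)) + o(-490) = (466 + (-170 - 150 + 211)) - 511 = (466 - 109) - 511 = 357 - 511 = -154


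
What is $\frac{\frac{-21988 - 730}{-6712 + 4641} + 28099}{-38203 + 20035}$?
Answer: $- \frac{19405249}{12541976} \approx -1.5472$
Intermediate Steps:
$\frac{\frac{-21988 - 730}{-6712 + 4641} + 28099}{-38203 + 20035} = \frac{- \frac{22718}{-2071} + 28099}{-18168} = \left(\left(-22718\right) \left(- \frac{1}{2071}\right) + 28099\right) \left(- \frac{1}{18168}\right) = \left(\frac{22718}{2071} + 28099\right) \left(- \frac{1}{18168}\right) = \frac{58215747}{2071} \left(- \frac{1}{18168}\right) = - \frac{19405249}{12541976}$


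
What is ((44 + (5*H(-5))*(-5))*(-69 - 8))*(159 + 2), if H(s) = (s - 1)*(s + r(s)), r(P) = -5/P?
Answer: 6892732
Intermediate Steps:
H(s) = (-1 + s)*(s - 5/s) (H(s) = (s - 1)*(s - 5/s) = (-1 + s)*(s - 5/s))
((44 + (5*H(-5))*(-5))*(-69 - 8))*(159 + 2) = ((44 + (5*(-5 + (-5)² - 1*(-5) + 5/(-5)))*(-5))*(-69 - 8))*(159 + 2) = ((44 + (5*(-5 + 25 + 5 + 5*(-⅕)))*(-5))*(-77))*161 = ((44 + (5*(-5 + 25 + 5 - 1))*(-5))*(-77))*161 = ((44 + (5*24)*(-5))*(-77))*161 = ((44 + 120*(-5))*(-77))*161 = ((44 - 600)*(-77))*161 = -556*(-77)*161 = 42812*161 = 6892732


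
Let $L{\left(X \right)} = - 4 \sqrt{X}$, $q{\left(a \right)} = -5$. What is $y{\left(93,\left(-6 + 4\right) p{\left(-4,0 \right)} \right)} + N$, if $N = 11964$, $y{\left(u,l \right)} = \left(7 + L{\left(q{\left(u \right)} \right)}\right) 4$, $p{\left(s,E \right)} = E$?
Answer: $11992 - 16 i \sqrt{5} \approx 11992.0 - 35.777 i$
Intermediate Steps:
$y{\left(u,l \right)} = 28 - 16 i \sqrt{5}$ ($y{\left(u,l \right)} = \left(7 - 4 \sqrt{-5}\right) 4 = \left(7 - 4 i \sqrt{5}\right) 4 = 28 - 16 i \sqrt{5}$)
$y{\left(93,\left(-6 + 4\right) p{\left(-4,0 \right)} \right)} + N = \left(28 - 16 i \sqrt{5}\right) + 11964 = 11992 - 16 i \sqrt{5}$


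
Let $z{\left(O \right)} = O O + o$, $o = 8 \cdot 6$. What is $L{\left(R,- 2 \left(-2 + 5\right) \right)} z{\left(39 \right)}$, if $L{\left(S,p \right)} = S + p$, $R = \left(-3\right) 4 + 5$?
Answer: $-20397$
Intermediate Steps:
$o = 48$
$z{\left(O \right)} = 48 + O^{2}$ ($z{\left(O \right)} = O O + 48 = O^{2} + 48 = 48 + O^{2}$)
$R = -7$ ($R = -12 + 5 = -7$)
$L{\left(R,- 2 \left(-2 + 5\right) \right)} z{\left(39 \right)} = \left(-7 - 2 \left(-2 + 5\right)\right) \left(48 + 39^{2}\right) = \left(-7 - 6\right) \left(48 + 1521\right) = \left(-7 - 6\right) 1569 = \left(-13\right) 1569 = -20397$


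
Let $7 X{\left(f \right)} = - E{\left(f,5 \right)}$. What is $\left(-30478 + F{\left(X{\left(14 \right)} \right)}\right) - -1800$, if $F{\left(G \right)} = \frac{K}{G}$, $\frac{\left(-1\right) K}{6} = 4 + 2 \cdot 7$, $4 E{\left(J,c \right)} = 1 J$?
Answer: $-28462$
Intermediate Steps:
$E{\left(J,c \right)} = \frac{J}{4}$ ($E{\left(J,c \right)} = \frac{1 J}{4} = \frac{J}{4}$)
$K = -108$ ($K = - 6 \left(4 + 2 \cdot 7\right) = - 6 \left(4 + 14\right) = \left(-6\right) 18 = -108$)
$X{\left(f \right)} = - \frac{f}{28}$ ($X{\left(f \right)} = \frac{\left(-1\right) \frac{f}{4}}{7} = \frac{\left(- \frac{1}{4}\right) f}{7} = - \frac{f}{28}$)
$F{\left(G \right)} = - \frac{108}{G}$
$\left(-30478 + F{\left(X{\left(14 \right)} \right)}\right) - -1800 = \left(-30478 - \frac{108}{\left(- \frac{1}{28}\right) 14}\right) - -1800 = \left(-30478 - \frac{108}{- \frac{1}{2}}\right) + 1800 = \left(-30478 - -216\right) + 1800 = \left(-30478 + 216\right) + 1800 = -30262 + 1800 = -28462$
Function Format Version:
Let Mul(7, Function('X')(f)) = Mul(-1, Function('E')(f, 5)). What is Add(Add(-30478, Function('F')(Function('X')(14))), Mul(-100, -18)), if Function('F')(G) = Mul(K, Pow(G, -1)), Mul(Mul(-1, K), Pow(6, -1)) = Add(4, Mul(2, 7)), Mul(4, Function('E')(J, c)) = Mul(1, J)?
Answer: -28462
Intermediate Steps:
Function('E')(J, c) = Mul(Rational(1, 4), J) (Function('E')(J, c) = Mul(Rational(1, 4), Mul(1, J)) = Mul(Rational(1, 4), J))
K = -108 (K = Mul(-6, Add(4, Mul(2, 7))) = Mul(-6, Add(4, 14)) = Mul(-6, 18) = -108)
Function('X')(f) = Mul(Rational(-1, 28), f) (Function('X')(f) = Mul(Rational(1, 7), Mul(-1, Mul(Rational(1, 4), f))) = Mul(Rational(1, 7), Mul(Rational(-1, 4), f)) = Mul(Rational(-1, 28), f))
Function('F')(G) = Mul(-108, Pow(G, -1))
Add(Add(-30478, Function('F')(Function('X')(14))), Mul(-100, -18)) = Add(Add(-30478, Mul(-108, Pow(Mul(Rational(-1, 28), 14), -1))), Mul(-100, -18)) = Add(Add(-30478, Mul(-108, Pow(Rational(-1, 2), -1))), 1800) = Add(Add(-30478, Mul(-108, -2)), 1800) = Add(Add(-30478, 216), 1800) = Add(-30262, 1800) = -28462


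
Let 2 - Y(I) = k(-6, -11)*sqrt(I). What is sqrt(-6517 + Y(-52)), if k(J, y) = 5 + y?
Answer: sqrt(-6515 + 12*I*sqrt(13)) ≈ 0.268 + 80.716*I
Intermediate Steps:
Y(I) = 2 + 6*sqrt(I) (Y(I) = 2 - (5 - 11)*sqrt(I) = 2 - (-6)*sqrt(I) = 2 + 6*sqrt(I))
sqrt(-6517 + Y(-52)) = sqrt(-6517 + (2 + 6*sqrt(-52))) = sqrt(-6517 + (2 + 6*(2*I*sqrt(13)))) = sqrt(-6517 + (2 + 12*I*sqrt(13))) = sqrt(-6515 + 12*I*sqrt(13))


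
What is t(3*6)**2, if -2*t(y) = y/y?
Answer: 1/4 ≈ 0.25000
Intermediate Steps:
t(y) = -1/2 (t(y) = -y/(2*y) = -1/2*1 = -1/2)
t(3*6)**2 = (-1/2)**2 = 1/4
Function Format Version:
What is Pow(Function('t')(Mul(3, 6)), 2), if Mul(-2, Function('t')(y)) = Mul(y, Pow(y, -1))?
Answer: Rational(1, 4) ≈ 0.25000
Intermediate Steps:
Function('t')(y) = Rational(-1, 2) (Function('t')(y) = Mul(Rational(-1, 2), Mul(y, Pow(y, -1))) = Mul(Rational(-1, 2), 1) = Rational(-1, 2))
Pow(Function('t')(Mul(3, 6)), 2) = Pow(Rational(-1, 2), 2) = Rational(1, 4)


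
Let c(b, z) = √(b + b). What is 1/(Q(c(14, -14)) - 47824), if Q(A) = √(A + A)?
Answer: -976606634752/46705235700379647 - 40841696*7^(¼)/46705235700379647 - 1708*√7/46705235700379647 - 7^(¾)/653873299805315058 ≈ -2.0911e-5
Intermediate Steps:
c(b, z) = √2*√b (c(b, z) = √(2*b) = √2*√b)
Q(A) = √2*√A (Q(A) = √(2*A) = √2*√A)
1/(Q(c(14, -14)) - 47824) = 1/(√2*√(√2*√14) - 47824) = 1/(√2*√(2*√7) - 47824) = 1/(√2*(√2*7^(¼)) - 47824) = 1/(2*7^(¼) - 47824) = 1/(-47824 + 2*7^(¼))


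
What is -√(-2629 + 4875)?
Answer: -√2246 ≈ -47.392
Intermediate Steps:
-√(-2629 + 4875) = -√2246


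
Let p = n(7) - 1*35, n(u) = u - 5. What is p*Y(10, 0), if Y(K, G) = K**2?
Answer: -3300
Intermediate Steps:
n(u) = -5 + u
p = -33 (p = (-5 + 7) - 1*35 = 2 - 35 = -33)
p*Y(10, 0) = -33*10**2 = -33*100 = -3300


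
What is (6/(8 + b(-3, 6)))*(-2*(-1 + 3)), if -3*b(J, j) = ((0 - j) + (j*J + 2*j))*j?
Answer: -¾ ≈ -0.75000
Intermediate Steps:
b(J, j) = -j*(j + J*j)/3 (b(J, j) = -((0 - j) + (j*J + 2*j))*j/3 = -(-j + (J*j + 2*j))*j/3 = -(-j + (2*j + J*j))*j/3 = -(j + J*j)*j/3 = -j*(j + J*j)/3)
(6/(8 + b(-3, 6)))*(-2*(-1 + 3)) = (6/(8 + (⅓)*6²*(-1 - 1*(-3))))*(-2*(-1 + 3)) = (6/(8 + (⅓)*36*(-1 + 3)))*(-2*2) = (6/(8 + (⅓)*36*2))*(-4) = (6/(8 + 24))*(-4) = (6/32)*(-4) = ((1/32)*6)*(-4) = (3/16)*(-4) = -¾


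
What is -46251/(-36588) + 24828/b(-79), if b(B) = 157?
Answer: 305222757/1914772 ≈ 159.40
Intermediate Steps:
-46251/(-36588) + 24828/b(-79) = -46251/(-36588) + 24828/157 = -46251*(-1/36588) + 24828*(1/157) = 15417/12196 + 24828/157 = 305222757/1914772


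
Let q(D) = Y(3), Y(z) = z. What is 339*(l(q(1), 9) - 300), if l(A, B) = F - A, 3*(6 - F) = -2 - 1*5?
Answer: -99892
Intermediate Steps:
F = 25/3 (F = 6 - (-2 - 1*5)/3 = 6 - (-2 - 5)/3 = 6 - ⅓*(-7) = 6 + 7/3 = 25/3 ≈ 8.3333)
q(D) = 3
l(A, B) = 25/3 - A
339*(l(q(1), 9) - 300) = 339*((25/3 - 1*3) - 300) = 339*((25/3 - 3) - 300) = 339*(16/3 - 300) = 339*(-884/3) = -99892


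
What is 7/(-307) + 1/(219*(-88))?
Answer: -135211/5916504 ≈ -0.022853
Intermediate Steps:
7/(-307) + 1/(219*(-88)) = 7*(-1/307) + (1/219)*(-1/88) = -7/307 - 1/19272 = -135211/5916504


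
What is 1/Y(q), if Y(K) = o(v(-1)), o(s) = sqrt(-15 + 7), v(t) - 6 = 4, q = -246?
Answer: -I*sqrt(2)/4 ≈ -0.35355*I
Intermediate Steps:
v(t) = 10 (v(t) = 6 + 4 = 10)
o(s) = 2*I*sqrt(2) (o(s) = sqrt(-8) = 2*I*sqrt(2))
Y(K) = 2*I*sqrt(2)
1/Y(q) = 1/(2*I*sqrt(2)) = -I*sqrt(2)/4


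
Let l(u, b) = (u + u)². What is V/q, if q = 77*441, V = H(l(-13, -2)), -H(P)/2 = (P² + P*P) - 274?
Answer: -1827356/33957 ≈ -53.814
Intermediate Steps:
l(u, b) = 4*u² (l(u, b) = (2*u)² = 4*u²)
H(P) = 548 - 4*P² (H(P) = -2*((P² + P*P) - 274) = -2*((P² + P²) - 274) = -2*(2*P² - 274) = -2*(-274 + 2*P²) = 548 - 4*P²)
V = -1827356 (V = 548 - 4*(4*(-13)²)² = 548 - 4*(4*169)² = 548 - 4*676² = 548 - 4*456976 = 548 - 1827904 = -1827356)
q = 33957
V/q = -1827356/33957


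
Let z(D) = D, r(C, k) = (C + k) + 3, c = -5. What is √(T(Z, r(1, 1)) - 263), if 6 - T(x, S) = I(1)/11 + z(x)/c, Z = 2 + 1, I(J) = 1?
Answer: I*√775885/55 ≈ 16.015*I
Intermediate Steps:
r(C, k) = 3 + C + k
Z = 3
T(x, S) = 65/11 + x/5 (T(x, S) = 6 - (1/11 + x/(-5)) = 6 - (1*(1/11) + x*(-⅕)) = 6 - (1/11 - x/5) = 6 + (-1/11 + x/5) = 65/11 + x/5)
√(T(Z, r(1, 1)) - 263) = √((65/11 + (⅕)*3) - 263) = √((65/11 + ⅗) - 263) = √(358/55 - 263) = √(-14107/55) = I*√775885/55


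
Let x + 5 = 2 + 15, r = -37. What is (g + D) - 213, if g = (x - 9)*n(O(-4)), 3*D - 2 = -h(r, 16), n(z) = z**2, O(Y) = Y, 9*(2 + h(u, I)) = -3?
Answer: -1472/9 ≈ -163.56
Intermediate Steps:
h(u, I) = -7/3 (h(u, I) = -2 + (1/9)*(-3) = -2 - 1/3 = -7/3)
x = 12 (x = -5 + (2 + 15) = -5 + 17 = 12)
D = 13/9 (D = 2/3 + (-1*(-7/3))/3 = 2/3 + (1/3)*(7/3) = 2/3 + 7/9 = 13/9 ≈ 1.4444)
g = 48 (g = (12 - 9)*(-4)**2 = 3*16 = 48)
(g + D) - 213 = (48 + 13/9) - 213 = 445/9 - 213 = -1472/9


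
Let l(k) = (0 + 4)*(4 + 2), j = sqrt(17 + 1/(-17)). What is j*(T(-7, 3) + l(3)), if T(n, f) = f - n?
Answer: 24*sqrt(34) ≈ 139.94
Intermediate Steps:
j = 12*sqrt(34)/17 (j = sqrt(17 - 1/17) = sqrt(288/17) = 12*sqrt(34)/17 ≈ 4.1160)
l(k) = 24 (l(k) = 4*6 = 24)
j*(T(-7, 3) + l(3)) = (12*sqrt(34)/17)*((3 - 1*(-7)) + 24) = (12*sqrt(34)/17)*((3 + 7) + 24) = (12*sqrt(34)/17)*(10 + 24) = (12*sqrt(34)/17)*34 = 24*sqrt(34)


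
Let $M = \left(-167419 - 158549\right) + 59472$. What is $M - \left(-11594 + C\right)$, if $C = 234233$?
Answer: $-489135$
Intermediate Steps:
$M = -266496$ ($M = -325968 + 59472 = -266496$)
$M - \left(-11594 + C\right) = -266496 + \left(11594 - 234233\right) = -266496 - 222639 = -489135$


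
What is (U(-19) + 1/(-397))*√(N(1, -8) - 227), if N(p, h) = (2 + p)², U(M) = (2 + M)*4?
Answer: -26997*I*√218/397 ≈ -1004.0*I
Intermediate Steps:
U(M) = 8 + 4*M
(U(-19) + 1/(-397))*√(N(1, -8) - 227) = ((8 + 4*(-19)) + 1/(-397))*√((2 + 1)² - 227) = ((8 - 76) - 1/397)*√(3² - 227) = (-68 - 1/397)*√(9 - 227) = -26997*I*√218/397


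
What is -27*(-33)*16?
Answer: 14256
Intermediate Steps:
-27*(-33)*16 = 891*16 = 14256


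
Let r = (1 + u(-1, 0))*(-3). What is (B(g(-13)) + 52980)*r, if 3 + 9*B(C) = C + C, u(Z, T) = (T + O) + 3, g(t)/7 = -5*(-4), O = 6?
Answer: -4770970/3 ≈ -1.5903e+6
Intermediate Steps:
g(t) = 140 (g(t) = 7*(-5*(-4)) = 7*20 = 140)
u(Z, T) = 9 + T (u(Z, T) = (T + 6) + 3 = (6 + T) + 3 = 9 + T)
B(C) = -1/3 + 2*C/9 (B(C) = -1/3 + (C + C)/9 = -1/3 + (2*C)/9 = -1/3 + 2*C/9)
r = -30 (r = (1 + (9 + 0))*(-3) = (1 + 9)*(-3) = 10*(-3) = -30)
(B(g(-13)) + 52980)*r = ((-1/3 + (2/9)*140) + 52980)*(-30) = ((-1/3 + 280/9) + 52980)*(-30) = (277/9 + 52980)*(-30) = (477097/9)*(-30) = -4770970/3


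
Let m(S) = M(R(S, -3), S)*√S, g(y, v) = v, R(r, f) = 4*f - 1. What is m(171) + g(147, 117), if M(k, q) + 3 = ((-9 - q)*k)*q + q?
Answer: 117 + 1200924*√19 ≈ 5.2348e+6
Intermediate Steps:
R(r, f) = -1 + 4*f
M(k, q) = -3 + q + k*q*(-9 - q) (M(k, q) = -3 + (((-9 - q)*k)*q + q) = -3 + ((k*(-9 - q))*q + q) = -3 + (k*q*(-9 - q) + q) = -3 + (q + k*q*(-9 - q)) = -3 + q + k*q*(-9 - q))
m(S) = √S*(-3 + 13*S² + 118*S) (m(S) = (-3 + S - (-1 + 4*(-3))*S² - 9*(-1 + 4*(-3))*S)*√S = (-3 + S - (-1 - 12)*S² - 9*(-1 - 12)*S)*√S = (-3 + S - 1*(-13)*S² - 9*(-13)*S)*√S = (-3 + S + 13*S² + 117*S)*√S = (-3 + 13*S² + 118*S)*√S = √S*(-3 + 13*S² + 118*S))
m(171) + g(147, 117) = √171*(-3 + 13*171² + 118*171) + 117 = (3*√19)*(-3 + 13*29241 + 20178) + 117 = (3*√19)*(-3 + 380133 + 20178) + 117 = (3*√19)*400308 + 117 = 1200924*√19 + 117 = 117 + 1200924*√19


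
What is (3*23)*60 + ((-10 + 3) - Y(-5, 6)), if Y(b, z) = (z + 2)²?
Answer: 4069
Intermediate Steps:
Y(b, z) = (2 + z)²
(3*23)*60 + ((-10 + 3) - Y(-5, 6)) = (3*23)*60 + ((-10 + 3) - (2 + 6)²) = 69*60 + (-7 - 1*8²) = 4140 + (-7 - 1*64) = 4140 + (-7 - 64) = 4140 - 71 = 4069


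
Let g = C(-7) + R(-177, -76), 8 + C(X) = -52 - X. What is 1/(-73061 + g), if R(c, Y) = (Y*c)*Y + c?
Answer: -1/1095643 ≈ -9.1271e-7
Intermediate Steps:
C(X) = -60 - X (C(X) = -8 + (-52 - X) = -60 - X)
R(c, Y) = c + c*Y**2 (R(c, Y) = c*Y**2 + c = c + c*Y**2)
g = -1022582 (g = (-60 - 1*(-7)) - 177*(1 + (-76)**2) = (-60 + 7) - 177*(1 + 5776) = -53 - 177*5777 = -53 - 1022529 = -1022582)
1/(-73061 + g) = 1/(-73061 - 1022582) = 1/(-1095643) = -1/1095643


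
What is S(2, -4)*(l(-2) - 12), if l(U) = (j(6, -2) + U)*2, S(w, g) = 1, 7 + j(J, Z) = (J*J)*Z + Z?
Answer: -178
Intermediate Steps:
j(J, Z) = -7 + Z + Z*J² (j(J, Z) = -7 + ((J*J)*Z + Z) = -7 + (J²*Z + Z) = -7 + (Z*J² + Z) = -7 + (Z + Z*J²) = -7 + Z + Z*J²)
l(U) = -162 + 2*U (l(U) = ((-7 - 2 - 2*6²) + U)*2 = ((-7 - 2 - 2*36) + U)*2 = ((-7 - 2 - 72) + U)*2 = (-81 + U)*2 = -162 + 2*U)
S(2, -4)*(l(-2) - 12) = 1*((-162 + 2*(-2)) - 12) = 1*((-162 - 4) - 12) = 1*(-166 - 12) = 1*(-178) = -178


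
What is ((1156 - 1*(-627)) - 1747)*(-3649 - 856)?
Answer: -162180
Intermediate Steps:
((1156 - 1*(-627)) - 1747)*(-3649 - 856) = ((1156 + 627) - 1747)*(-4505) = (1783 - 1747)*(-4505) = 36*(-4505) = -162180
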